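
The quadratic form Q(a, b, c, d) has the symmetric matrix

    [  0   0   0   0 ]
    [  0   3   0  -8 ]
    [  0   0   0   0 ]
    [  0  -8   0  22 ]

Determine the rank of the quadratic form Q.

2

Congruent diagonalization of A (simultaneous row and column reduction) yields pivots 0, 3, 0, 2/3.
That gives 2 positive, 2 zero pivots.
The rank is the number of nonzero pivots: 2.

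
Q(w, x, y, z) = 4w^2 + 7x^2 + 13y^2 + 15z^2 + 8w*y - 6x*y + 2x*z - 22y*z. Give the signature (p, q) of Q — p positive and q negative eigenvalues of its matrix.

(4, 0)

Write A = [[4, 0, 4, 0], [0, 7, -3, 1], [4, -3, 13, -11], [0, 1, -11, 15]].
Applying the same elementary operations to the rows and columns of A produces a congruent diagonal matrix with entries 4, 7, 54/7, 10/27.
So there are 4 positive pivots.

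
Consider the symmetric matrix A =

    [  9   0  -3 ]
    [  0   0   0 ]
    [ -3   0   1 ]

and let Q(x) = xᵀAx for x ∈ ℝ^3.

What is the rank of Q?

Row-reducing A symmetrically gives the diagonal entries 9, 0, 0.
So there are 1 positive, 2 zero pivots.
The rank is the number of nonzero pivots: 1.

1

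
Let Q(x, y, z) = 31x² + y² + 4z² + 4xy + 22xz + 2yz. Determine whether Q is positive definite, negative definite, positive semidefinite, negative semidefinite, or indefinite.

positive semidefinite

Write A = [[31, 2, 11], [2, 1, 1], [11, 1, 4]].
Applying the same elementary operations to the rows and columns of A produces a congruent diagonal matrix with entries 31, 27/31, 0.
That gives 2 positive, 1 zero pivots.
Hence Q is positive semidefinite.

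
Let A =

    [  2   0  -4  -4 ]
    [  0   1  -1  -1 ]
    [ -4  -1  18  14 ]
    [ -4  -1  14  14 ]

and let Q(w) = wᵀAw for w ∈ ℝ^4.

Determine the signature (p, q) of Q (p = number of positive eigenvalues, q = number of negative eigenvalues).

(4, 0)

Applying the same elementary operations to the rows and columns of A produces a congruent diagonal matrix with entries 2, 1, 9, 20/9.
That gives 4 positive pivots.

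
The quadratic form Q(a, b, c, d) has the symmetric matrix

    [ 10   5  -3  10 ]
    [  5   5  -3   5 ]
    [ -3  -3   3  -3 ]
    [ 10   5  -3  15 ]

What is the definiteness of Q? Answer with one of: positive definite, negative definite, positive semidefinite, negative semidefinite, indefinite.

Leading principal minors: Δ_1 = 10, Δ_2 = 25, Δ_3 = 30, Δ_4 = 150.
All leading principal minors are positive, so by Sylvester's criterion Q is positive definite.

positive definite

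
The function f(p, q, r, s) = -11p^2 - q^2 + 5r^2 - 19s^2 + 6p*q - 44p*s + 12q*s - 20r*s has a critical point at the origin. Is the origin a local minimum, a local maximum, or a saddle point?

saddle point

The Hessian at the origin is H = [[-22, 6, 0, -44], [6, -2, 0, 12], [0, 0, 10, -20], [-44, 12, -20, -38]].
Congruent diagonalization of H (simultaneous row and column reduction) yields pivots -22, -4/11, 10, 10.
That gives 2 positive, 2 negative pivots.
H is indefinite, so the origin is a saddle point.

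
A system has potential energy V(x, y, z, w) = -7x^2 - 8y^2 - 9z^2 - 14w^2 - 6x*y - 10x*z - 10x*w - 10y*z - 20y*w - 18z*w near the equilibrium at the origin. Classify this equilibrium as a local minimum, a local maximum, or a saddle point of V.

local maximum

The Hessian at the origin is H = [[-14, -6, -10, -10], [-6, -16, -10, -20], [-10, -10, -18, -18], [-10, -20, -18, -28]].
Applying the same elementary operations to the rows and columns of H produces a congruent diagonal matrix with entries -14, -94/7, -396/47, -40/99.
That gives 4 negative pivots.
H is negative definite, so the origin is a strict local maximum.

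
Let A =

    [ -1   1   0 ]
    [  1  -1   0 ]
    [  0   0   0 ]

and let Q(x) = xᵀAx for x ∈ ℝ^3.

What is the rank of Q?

Applying the same elementary operations to the rows and columns of A produces a congruent diagonal matrix with entries -1, 0, 0.
That gives 1 negative, 2 zero pivots.
The rank is the number of nonzero pivots: 1.

1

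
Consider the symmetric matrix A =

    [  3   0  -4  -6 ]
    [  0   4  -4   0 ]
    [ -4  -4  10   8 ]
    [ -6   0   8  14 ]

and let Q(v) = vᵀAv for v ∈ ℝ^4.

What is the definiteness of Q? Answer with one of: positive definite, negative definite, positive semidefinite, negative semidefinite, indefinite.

Leading principal minors: Δ_1 = 3, Δ_2 = 12, Δ_3 = 8, Δ_4 = 16.
All leading principal minors are positive, so by Sylvester's criterion Q is positive definite.

positive definite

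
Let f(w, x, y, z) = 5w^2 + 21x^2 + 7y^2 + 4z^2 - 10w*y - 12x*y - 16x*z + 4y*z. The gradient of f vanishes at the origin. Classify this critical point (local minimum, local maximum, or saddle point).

The Hessian at the origin is H = [[10, 0, -10, 0], [0, 42, -12, -16], [-10, -12, 14, 4], [0, -16, 4, 8]].
An LDLᵀ factorisation of H has diagonal entries 10, 42, 4/7, 4/3.
That gives 4 positive pivots.
H is positive definite, so the origin is a strict local minimum.

local minimum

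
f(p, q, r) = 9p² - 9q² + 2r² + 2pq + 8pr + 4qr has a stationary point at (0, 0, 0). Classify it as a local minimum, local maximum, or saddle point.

saddle point

The Hessian at the origin is H = [[18, 2, 8], [2, -18, 4], [8, 4, 4]].
Symmetric row and column elimination reduces H to a congruent diagonal form with pivots 18, -164/9, 40/41.
That gives 2 positive, 1 negative pivots.
H is indefinite, so the origin is a saddle point.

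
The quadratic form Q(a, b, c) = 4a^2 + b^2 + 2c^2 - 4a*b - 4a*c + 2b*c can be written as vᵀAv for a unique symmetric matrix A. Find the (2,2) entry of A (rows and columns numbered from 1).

1

The coefficient of b^2 in Q is 1, and that is exactly A[2,2].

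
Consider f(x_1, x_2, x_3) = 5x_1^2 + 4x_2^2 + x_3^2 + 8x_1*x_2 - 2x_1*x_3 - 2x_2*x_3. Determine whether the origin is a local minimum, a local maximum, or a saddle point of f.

local minimum

The Hessian at the origin is H = [[10, 8, -2], [8, 8, -2], [-2, -2, 2]].
Applying the same elementary operations to the rows and columns of H produces a congruent diagonal matrix with entries 10, 8/5, 3/2.
So there are 3 positive pivots.
H is positive definite, so the origin is a strict local minimum.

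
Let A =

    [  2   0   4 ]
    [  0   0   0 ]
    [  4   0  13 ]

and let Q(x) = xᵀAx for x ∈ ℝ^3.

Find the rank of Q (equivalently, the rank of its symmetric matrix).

2

Applying the same elementary operations to the rows and columns of A produces a congruent diagonal matrix with entries 2, 0, 5.
Counting signs: 2 positive, 1 zero.
The rank is the number of nonzero pivots: 2.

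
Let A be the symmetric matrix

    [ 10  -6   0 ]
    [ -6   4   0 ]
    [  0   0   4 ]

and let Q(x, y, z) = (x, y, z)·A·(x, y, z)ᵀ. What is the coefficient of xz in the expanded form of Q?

The coefficient of xz is A[1,3] + A[3,1] = 2·0 = 0.

0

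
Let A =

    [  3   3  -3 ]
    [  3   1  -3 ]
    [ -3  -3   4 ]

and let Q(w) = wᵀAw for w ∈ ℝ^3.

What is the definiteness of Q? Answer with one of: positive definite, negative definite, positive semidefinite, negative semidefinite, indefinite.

indefinite

Row-reducing A symmetrically gives the diagonal entries 3, -2, 1.
Counting signs: 2 positive, 1 negative.
Hence Q is indefinite.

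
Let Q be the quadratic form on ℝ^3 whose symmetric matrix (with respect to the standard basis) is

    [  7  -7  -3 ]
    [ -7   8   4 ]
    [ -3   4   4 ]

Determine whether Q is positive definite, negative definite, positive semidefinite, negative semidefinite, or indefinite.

An LDLᵀ factorisation of A has diagonal entries 7, 1, 12/7.
So there are 3 positive pivots.
Hence Q is positive definite.

positive definite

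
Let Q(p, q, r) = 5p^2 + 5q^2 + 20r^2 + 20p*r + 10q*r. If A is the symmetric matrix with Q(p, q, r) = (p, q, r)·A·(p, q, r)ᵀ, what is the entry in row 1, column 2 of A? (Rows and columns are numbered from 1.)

The coefficient of p·q in Q is 0. For a symmetric A this equals A[1,2] + A[2,1] = 2·A[1,2].
So A[1,2] = 0/2 = 0.

0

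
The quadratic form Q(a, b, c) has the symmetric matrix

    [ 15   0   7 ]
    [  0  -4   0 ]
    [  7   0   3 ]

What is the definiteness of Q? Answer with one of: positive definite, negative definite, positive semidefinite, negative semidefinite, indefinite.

indefinite

Applying the same elementary operations to the rows and columns of A produces a congruent diagonal matrix with entries 15, -4, -4/15.
Counting signs: 1 positive, 2 negative.
Hence Q is indefinite.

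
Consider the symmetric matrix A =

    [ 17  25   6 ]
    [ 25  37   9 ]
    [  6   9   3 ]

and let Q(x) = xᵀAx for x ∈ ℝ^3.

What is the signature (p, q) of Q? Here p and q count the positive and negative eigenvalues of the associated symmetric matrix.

An LDLᵀ factorisation of A has diagonal entries 17, 4/17, 3/4.
So there are 3 positive pivots.

(3, 0)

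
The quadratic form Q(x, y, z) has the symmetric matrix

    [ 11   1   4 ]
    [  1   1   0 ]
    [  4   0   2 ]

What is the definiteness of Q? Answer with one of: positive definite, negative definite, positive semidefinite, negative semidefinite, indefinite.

Leading principal minors: Δ_1 = 11, Δ_2 = 10, Δ_3 = 4.
All leading principal minors are positive, so by Sylvester's criterion Q is positive definite.

positive definite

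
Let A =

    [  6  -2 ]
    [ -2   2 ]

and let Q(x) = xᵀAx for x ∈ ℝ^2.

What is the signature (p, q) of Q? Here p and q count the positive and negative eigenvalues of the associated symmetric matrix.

Row-reducing A symmetrically gives the diagonal entries 6, 4/3.
So there are 2 positive pivots.

(2, 0)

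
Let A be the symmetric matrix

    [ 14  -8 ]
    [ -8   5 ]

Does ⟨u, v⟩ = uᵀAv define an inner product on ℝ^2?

Congruent diagonalization of A (simultaneous row and column reduction) yields pivots 14, 3/7.
So there are 2 positive pivots.
Hence Q is positive definite.
⟨·,·⟩ is an inner product exactly when A is positive definite.

yes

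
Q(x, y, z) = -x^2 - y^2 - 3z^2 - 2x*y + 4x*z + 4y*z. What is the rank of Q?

2

The associated matrix is A = [[-1, -1, 2], [-1, -1, 2], [2, 2, -3]].
Row-reducing A symmetrically gives the diagonal entries -1, 0, 1.
Counting signs: 1 positive, 1 negative, 1 zero.
The rank is the number of nonzero pivots: 2.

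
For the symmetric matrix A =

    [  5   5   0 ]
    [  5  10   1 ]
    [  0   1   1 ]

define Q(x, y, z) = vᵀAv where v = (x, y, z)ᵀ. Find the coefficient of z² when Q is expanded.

The coefficient of z² is the diagonal entry A[3,3] = 1.

1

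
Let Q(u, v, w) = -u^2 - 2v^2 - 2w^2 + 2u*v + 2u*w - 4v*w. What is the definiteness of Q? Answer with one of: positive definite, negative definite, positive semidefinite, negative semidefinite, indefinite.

The associated matrix is A = [[-1, 1, 1], [1, -2, -2], [1, -2, -2]].
Symmetric row and column elimination reduces A to a congruent diagonal form with pivots -1, -1, 0.
That gives 2 negative, 1 zero pivots.
Hence Q is negative semidefinite.

negative semidefinite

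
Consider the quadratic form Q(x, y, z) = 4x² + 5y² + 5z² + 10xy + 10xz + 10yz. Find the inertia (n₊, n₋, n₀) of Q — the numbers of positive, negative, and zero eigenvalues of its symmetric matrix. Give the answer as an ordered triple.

(1, 1, 1)

The associated matrix is A = [[4, 5, 5], [5, 5, 5], [5, 5, 5]].
Symmetric row and column elimination reduces A to a congruent diagonal form with pivots 4, -5/4, 0.
Counting signs: 1 positive, 1 negative, 1 zero.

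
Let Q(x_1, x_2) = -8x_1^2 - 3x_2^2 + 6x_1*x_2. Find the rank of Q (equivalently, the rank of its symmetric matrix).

The associated matrix is A = [[-8, 3], [3, -3]].
Congruent diagonalization of A (simultaneous row and column reduction) yields pivots -8, -15/8.
So there are 2 negative pivots.
The rank is the number of nonzero pivots: 2.

2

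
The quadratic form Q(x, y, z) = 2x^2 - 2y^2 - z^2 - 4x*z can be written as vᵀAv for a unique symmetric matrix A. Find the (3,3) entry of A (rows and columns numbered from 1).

-1

The coefficient of z^2 in Q is -1, and that is exactly A[3,3].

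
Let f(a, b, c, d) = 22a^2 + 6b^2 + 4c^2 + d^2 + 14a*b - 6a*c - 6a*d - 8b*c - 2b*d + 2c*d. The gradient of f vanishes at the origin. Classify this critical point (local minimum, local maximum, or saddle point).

The Hessian at the origin is H = [[44, 14, -6, -6], [14, 12, -8, -2], [-6, -8, 8, 2], [-6, -2, 2, 2]].
Congruent diagonalization of H (simultaneous row and column reduction) yields pivots 44, 83/11, 188/83, 30/47.
That gives 4 positive pivots.
H is positive definite, so the origin is a strict local minimum.

local minimum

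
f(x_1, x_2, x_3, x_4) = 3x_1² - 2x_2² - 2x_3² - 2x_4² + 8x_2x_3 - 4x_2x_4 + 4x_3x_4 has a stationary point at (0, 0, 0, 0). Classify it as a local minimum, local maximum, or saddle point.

saddle point

The Hessian at the origin is H = [[6, 0, 0, 0], [0, -4, 8, -4], [0, 8, -4, 4], [0, -4, 4, -4]].
Congruent diagonalization of H (simultaneous row and column reduction) yields pivots 6, -4, 12, -4/3.
So there are 2 positive, 2 negative pivots.
H is indefinite, so the origin is a saddle point.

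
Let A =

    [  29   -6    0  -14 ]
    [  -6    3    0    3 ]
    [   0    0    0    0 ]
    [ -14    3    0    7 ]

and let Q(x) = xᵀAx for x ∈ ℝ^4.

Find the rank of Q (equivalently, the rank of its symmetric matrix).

Congruent diagonalization of A (simultaneous row and column reduction) yields pivots 29, 51/29, 0, 4/17.
So there are 3 positive, 1 zero pivots.
The rank is the number of nonzero pivots: 3.

3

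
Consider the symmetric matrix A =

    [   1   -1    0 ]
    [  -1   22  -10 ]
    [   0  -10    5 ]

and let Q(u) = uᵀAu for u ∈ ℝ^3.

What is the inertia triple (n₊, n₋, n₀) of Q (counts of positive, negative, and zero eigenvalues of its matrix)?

An LDLᵀ factorisation of A has diagonal entries 1, 21, 5/21.
So there are 3 positive pivots.

(3, 0, 0)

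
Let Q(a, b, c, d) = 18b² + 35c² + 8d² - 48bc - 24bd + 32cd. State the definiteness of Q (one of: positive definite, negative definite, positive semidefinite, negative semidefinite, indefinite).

positive semidefinite

The symmetric matrix is A = [[0, 0, 0, 0], [0, 18, -24, -12], [0, -24, 35, 16], [0, -12, 16, 8]].
Row-reducing A symmetrically gives the diagonal entries 0, 18, 3, 0.
Counting signs: 2 positive, 2 zero.
Hence Q is positive semidefinite.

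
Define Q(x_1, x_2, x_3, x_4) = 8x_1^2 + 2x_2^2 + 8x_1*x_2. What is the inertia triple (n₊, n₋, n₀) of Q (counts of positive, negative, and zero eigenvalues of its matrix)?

(1, 0, 3)

The symmetric matrix is A = [[8, 4, 0, 0], [4, 2, 0, 0], [0, 0, 0, 0], [0, 0, 0, 0]].
Symmetric row and column elimination reduces A to a congruent diagonal form with pivots 8, 0, 0, 0.
So there are 1 positive, 3 zero pivots.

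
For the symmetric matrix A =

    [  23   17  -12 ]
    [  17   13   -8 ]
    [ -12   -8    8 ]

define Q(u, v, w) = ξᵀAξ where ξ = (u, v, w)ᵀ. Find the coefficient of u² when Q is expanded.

The coefficient of u² is the diagonal entry A[1,1] = 23.

23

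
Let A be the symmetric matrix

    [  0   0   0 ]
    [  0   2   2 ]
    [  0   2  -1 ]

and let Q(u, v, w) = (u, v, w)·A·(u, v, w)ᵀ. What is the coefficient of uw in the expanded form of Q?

0

The coefficient of uw is A[1,3] + A[3,1] = 2·0 = 0.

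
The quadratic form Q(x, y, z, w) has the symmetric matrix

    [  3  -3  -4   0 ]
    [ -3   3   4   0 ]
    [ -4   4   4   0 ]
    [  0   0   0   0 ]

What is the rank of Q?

Applying the same elementary operations to the rows and columns of A produces a congruent diagonal matrix with entries 3, 0, -4/3, 0.
That gives 1 positive, 1 negative, 2 zero pivots.
The rank is the number of nonzero pivots: 2.

2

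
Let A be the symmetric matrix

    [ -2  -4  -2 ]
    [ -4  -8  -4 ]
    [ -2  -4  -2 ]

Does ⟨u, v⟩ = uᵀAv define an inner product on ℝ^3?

no

Applying the same elementary operations to the rows and columns of A produces a congruent diagonal matrix with entries -2, 0, 0.
So there are 1 negative, 2 zero pivots.
Hence Q is negative semidefinite.
⟨·,·⟩ is an inner product exactly when A is positive definite.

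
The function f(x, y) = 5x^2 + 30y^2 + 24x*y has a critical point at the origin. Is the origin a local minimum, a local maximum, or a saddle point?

The Hessian at the origin is H = [[10, 24], [24, 60]].
det H = 10·60 − (24)² = 24 > 0 and H[1,1] = 10 > 0, so H is positive definite.
Therefore the origin is a local minimum.

local minimum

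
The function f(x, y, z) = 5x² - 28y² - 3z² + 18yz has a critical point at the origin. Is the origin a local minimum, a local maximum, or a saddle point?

saddle point

The Hessian at the origin is H = [[10, 0, 0], [0, -56, 18], [0, 18, -6]].
Symmetric row and column elimination reduces H to a congruent diagonal form with pivots 10, -56, -3/14.
That gives 1 positive, 2 negative pivots.
H is indefinite, so the origin is a saddle point.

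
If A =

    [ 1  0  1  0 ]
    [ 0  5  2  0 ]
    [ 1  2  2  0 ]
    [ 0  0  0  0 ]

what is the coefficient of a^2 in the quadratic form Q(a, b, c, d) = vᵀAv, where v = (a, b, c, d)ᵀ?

The coefficient of a^2 is the diagonal entry A[1,1] = 1.

1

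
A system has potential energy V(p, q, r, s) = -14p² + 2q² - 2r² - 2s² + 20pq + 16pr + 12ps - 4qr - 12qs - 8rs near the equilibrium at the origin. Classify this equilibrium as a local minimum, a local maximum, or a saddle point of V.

The Hessian at the origin is H = [[-28, 20, 16, 12], [20, 4, -4, -12], [16, -4, -4, -8], [12, -12, -8, -4]].
Congruent diagonalization of H (simultaneous row and column reduction) yields pivots -28, 128/7, 17/8, 8/17.
So there are 3 positive, 1 negative pivots.
H is indefinite, so the origin is a saddle point.

saddle point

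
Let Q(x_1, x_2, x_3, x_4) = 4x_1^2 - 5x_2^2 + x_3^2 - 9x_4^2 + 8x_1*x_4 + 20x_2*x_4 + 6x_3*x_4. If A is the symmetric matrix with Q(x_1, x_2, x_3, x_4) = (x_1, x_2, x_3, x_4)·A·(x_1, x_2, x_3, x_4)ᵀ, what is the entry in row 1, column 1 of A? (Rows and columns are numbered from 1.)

4

The coefficient of x_1^2 in Q is 4, and that is exactly A[1,1].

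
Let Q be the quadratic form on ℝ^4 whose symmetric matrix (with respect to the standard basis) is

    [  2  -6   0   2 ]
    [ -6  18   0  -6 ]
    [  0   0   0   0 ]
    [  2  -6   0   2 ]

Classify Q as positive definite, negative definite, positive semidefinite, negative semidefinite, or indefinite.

Applying the same elementary operations to the rows and columns of A produces a congruent diagonal matrix with entries 2, 0, 0, 0.
So there are 1 positive, 3 zero pivots.
Hence Q is positive semidefinite.

positive semidefinite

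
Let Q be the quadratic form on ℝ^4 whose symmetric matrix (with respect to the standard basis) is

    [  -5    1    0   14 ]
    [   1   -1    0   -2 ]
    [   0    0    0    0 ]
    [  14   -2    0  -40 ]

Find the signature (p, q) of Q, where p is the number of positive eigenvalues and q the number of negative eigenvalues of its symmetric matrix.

Applying the same elementary operations to the rows and columns of A produces a congruent diagonal matrix with entries -5, -4/5, 0, 0.
That gives 2 negative, 2 zero pivots.

(0, 2)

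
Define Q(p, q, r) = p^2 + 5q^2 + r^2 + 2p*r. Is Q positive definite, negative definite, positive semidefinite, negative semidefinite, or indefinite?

positive semidefinite

The symmetric matrix is A = [[1, 0, 1], [0, 5, 0], [1, 0, 1]].
Symmetric row and column elimination reduces A to a congruent diagonal form with pivots 1, 5, 0.
That gives 2 positive, 1 zero pivots.
Hence Q is positive semidefinite.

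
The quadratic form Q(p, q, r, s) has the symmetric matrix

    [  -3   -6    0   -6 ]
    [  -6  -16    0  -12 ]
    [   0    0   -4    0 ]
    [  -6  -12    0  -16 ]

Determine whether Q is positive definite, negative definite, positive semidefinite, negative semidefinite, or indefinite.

Leading principal minors: Δ_1 = -3, Δ_2 = 12, Δ_3 = -48, Δ_4 = 192.
The signs alternate starting with Δ_1 < 0, so by Sylvester's criterion Q is negative definite.

negative definite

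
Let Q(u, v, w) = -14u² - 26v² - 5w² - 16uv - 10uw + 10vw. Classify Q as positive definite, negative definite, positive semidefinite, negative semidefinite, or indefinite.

negative definite

The associated matrix is A = [[-14, -8, -5], [-8, -26, 5], [-5, 5, -5]].
Congruent diagonalization of A (simultaneous row and column reduction) yields pivots -14, -150/7, -1/3.
Counting signs: 3 negative.
Hence Q is negative definite.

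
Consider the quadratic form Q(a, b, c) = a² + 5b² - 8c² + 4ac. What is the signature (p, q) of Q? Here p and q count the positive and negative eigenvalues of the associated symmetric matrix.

(2, 1)

The symmetric matrix is A = [[1, 0, 2], [0, 5, 0], [2, 0, -8]].
Congruent diagonalization of A (simultaneous row and column reduction) yields pivots 1, 5, -12.
Counting signs: 2 positive, 1 negative.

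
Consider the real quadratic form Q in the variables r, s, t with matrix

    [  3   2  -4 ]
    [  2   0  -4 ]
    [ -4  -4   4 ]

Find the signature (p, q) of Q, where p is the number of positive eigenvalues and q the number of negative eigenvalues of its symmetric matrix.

Applying the same elementary operations to the rows and columns of A produces a congruent diagonal matrix with entries 3, -4/3, 0.
Counting signs: 1 positive, 1 negative, 1 zero.

(1, 1)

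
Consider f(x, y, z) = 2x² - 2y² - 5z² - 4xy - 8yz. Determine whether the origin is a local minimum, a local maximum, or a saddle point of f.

The Hessian at the origin is H = [[4, -4, 0], [-4, -4, -8], [0, -8, -10]].
Congruent diagonalization of H (simultaneous row and column reduction) yields pivots 4, -8, -2.
Counting signs: 1 positive, 2 negative.
H is indefinite, so the origin is a saddle point.

saddle point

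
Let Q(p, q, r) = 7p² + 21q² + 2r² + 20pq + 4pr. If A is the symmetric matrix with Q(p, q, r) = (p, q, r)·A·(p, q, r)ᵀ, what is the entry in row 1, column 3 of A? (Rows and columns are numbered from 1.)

The coefficient of p·r in Q is 4. For a symmetric A this equals A[1,3] + A[3,1] = 2·A[1,3].
So A[1,3] = 4/2 = 2.

2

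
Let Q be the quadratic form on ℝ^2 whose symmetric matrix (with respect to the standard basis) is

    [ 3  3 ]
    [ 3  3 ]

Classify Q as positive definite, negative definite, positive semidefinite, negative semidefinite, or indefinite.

positive semidefinite

For the 2×2 matrix [[3, 3], [3, 3]]: det = 3·3 − (3)² = 0, trace = 6.
det = 0 so one eigenvalue is zero; the form is semidefinite with the sign of the trace.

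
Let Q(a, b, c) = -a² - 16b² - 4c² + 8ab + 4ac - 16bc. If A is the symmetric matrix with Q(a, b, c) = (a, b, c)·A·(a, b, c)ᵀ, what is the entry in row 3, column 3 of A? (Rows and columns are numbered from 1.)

The coefficient of c² in Q is -4, and that is exactly A[3,3].

-4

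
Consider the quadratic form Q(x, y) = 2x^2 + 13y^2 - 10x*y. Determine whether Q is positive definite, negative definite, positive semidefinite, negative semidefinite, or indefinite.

The symmetric matrix of Q is [[2, -5], [-5, 13]].
For the 2×2 matrix [[2, -5], [-5, 13]]: det = 2·13 − (-5)² = 1, trace = 15.
det > 0 so both eigenvalues share the sign of the trace; trace = 15 > 0 ⇒ both positive.

positive definite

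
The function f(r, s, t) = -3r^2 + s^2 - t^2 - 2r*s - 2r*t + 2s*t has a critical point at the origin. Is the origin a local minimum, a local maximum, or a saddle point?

The Hessian at the origin is H = [[-6, -2, -2], [-2, 2, 2], [-2, 2, -2]].
An LDLᵀ factorisation of H has diagonal entries -6, 8/3, -4.
That gives 1 positive, 2 negative pivots.
H is indefinite, so the origin is a saddle point.

saddle point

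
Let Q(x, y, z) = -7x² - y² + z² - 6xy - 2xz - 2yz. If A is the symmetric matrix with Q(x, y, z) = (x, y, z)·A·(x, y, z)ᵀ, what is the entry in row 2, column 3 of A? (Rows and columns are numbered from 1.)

-1

The coefficient of y·z in Q is -2. For a symmetric A this equals A[2,3] + A[3,2] = 2·A[2,3].
So A[2,3] = -2/2 = -1.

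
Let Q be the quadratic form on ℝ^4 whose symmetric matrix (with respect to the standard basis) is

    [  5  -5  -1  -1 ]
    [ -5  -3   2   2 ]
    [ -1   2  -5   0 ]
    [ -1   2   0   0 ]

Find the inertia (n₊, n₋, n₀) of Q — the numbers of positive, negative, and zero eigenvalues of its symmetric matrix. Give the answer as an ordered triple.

Symmetric row and column elimination reduces A to a congruent diagonal form with pivots 5, -8, -203/40, -15/203.
That gives 1 positive, 3 negative pivots.

(1, 3, 0)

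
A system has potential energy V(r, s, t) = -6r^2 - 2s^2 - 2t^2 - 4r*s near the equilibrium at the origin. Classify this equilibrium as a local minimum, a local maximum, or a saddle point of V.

local maximum

The Hessian at the origin is H = [[-12, -4, 0], [-4, -4, 0], [0, 0, -4]].
Applying the same elementary operations to the rows and columns of H produces a congruent diagonal matrix with entries -12, -8/3, -4.
That gives 3 negative pivots.
H is negative definite, so the origin is a strict local maximum.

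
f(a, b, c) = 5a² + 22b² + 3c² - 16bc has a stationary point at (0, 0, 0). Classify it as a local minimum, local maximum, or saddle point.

local minimum

The Hessian at the origin is H = [[10, 0, 0], [0, 44, -16], [0, -16, 6]].
An LDLᵀ factorisation of H has diagonal entries 10, 44, 2/11.
That gives 3 positive pivots.
H is positive definite, so the origin is a strict local minimum.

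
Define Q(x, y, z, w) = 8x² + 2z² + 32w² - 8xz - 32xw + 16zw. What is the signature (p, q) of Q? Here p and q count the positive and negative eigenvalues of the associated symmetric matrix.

The symmetric matrix is A = [[8, 0, -4, -16], [0, 0, 0, 0], [-4, 0, 2, 8], [-16, 0, 8, 32]].
Applying the same elementary operations to the rows and columns of A produces a congruent diagonal matrix with entries 8, 0, 0, 0.
That gives 1 positive, 3 zero pivots.

(1, 0)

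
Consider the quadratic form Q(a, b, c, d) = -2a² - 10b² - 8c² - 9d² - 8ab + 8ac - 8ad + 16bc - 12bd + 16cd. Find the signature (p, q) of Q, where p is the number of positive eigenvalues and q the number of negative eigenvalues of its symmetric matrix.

(1, 2)

The associated matrix is A = [[-2, -4, 4, -4], [-4, -10, 8, -6], [4, 8, -8, 8], [-4, -6, 8, -9]].
Congruent diagonalization of A (simultaneous row and column reduction) yields pivots -2, -2, 0, 1.
So there are 1 positive, 2 negative, 1 zero pivots.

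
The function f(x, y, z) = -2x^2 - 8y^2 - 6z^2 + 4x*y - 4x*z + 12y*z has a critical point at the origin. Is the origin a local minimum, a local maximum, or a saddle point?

local maximum

The Hessian at the origin is H = [[-4, 4, -4], [4, -16, 12], [-4, 12, -12]].
An LDLᵀ factorisation of H has diagonal entries -4, -12, -8/3.
So there are 3 negative pivots.
H is negative definite, so the origin is a strict local maximum.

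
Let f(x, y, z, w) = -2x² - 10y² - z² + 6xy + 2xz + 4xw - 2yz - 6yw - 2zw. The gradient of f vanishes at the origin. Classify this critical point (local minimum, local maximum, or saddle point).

The Hessian at the origin is H = [[-4, 6, 2, 4], [6, -20, -2, -6], [2, -2, -2, -2], [4, -6, -2, 0]].
An LDLᵀ factorisation of H has diagonal entries -4, -11, -10/11, 4.
That gives 1 positive, 3 negative pivots.
H is indefinite, so the origin is a saddle point.

saddle point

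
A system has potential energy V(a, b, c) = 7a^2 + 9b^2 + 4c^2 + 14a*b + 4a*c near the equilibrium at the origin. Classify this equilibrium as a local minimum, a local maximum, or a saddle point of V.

The Hessian at the origin is H = [[14, 14, 4], [14, 18, 0], [4, 0, 8]].
Symmetric row and column elimination reduces H to a congruent diagonal form with pivots 14, 4, 20/7.
So there are 3 positive pivots.
H is positive definite, so the origin is a strict local minimum.

local minimum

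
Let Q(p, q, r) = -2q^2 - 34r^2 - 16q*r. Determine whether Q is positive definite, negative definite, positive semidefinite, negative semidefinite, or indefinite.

The symmetric matrix is A = [[0, 0, 0], [0, -2, -8], [0, -8, -34]].
Congruent diagonalization of A (simultaneous row and column reduction) yields pivots 0, -2, -2.
That gives 2 negative, 1 zero pivots.
Hence Q is negative semidefinite.

negative semidefinite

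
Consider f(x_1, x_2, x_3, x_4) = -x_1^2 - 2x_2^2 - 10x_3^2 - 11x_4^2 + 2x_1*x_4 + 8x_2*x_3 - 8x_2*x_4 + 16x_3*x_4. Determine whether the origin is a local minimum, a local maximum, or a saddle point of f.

The Hessian at the origin is H = [[-2, 0, 0, 2], [0, -4, 8, -8], [0, 8, -20, 16], [2, -8, 16, -22]].
Applying the same elementary operations to the rows and columns of H produces a congruent diagonal matrix with entries -2, -4, -4, -4.
So there are 4 negative pivots.
H is negative definite, so the origin is a strict local maximum.

local maximum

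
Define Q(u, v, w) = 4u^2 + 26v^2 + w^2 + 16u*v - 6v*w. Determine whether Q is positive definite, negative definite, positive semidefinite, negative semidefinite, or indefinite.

The associated matrix is A = [[4, 8, 0], [8, 26, -3], [0, -3, 1]].
Applying the same elementary operations to the rows and columns of A produces a congruent diagonal matrix with entries 4, 10, 1/10.
That gives 3 positive pivots.
Hence Q is positive definite.

positive definite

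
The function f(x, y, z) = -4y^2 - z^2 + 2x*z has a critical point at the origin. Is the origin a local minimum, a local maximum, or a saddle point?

The Hessian at the origin is H = [[0, 0, 2], [0, -8, 0], [2, 0, -2]].
H is indefinite, so the origin is a saddle point.

saddle point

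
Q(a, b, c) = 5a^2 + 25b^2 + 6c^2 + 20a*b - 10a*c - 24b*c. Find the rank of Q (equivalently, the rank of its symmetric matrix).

The associated matrix is A = [[5, 10, -5], [10, 25, -12], [-5, -12, 6]].
Symmetric row and column elimination reduces A to a congruent diagonal form with pivots 5, 5, 1/5.
That gives 3 positive pivots.
The rank is the number of nonzero pivots: 3.

3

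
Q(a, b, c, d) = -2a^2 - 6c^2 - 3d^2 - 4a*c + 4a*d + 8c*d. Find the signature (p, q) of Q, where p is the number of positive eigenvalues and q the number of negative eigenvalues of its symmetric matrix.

Write A = [[-2, 0, -2, 2], [0, 0, 0, 0], [-2, 0, -6, 4], [2, 0, 4, -3]].
Symmetric row and column elimination reduces A to a congruent diagonal form with pivots -2, 0, -4, 0.
Counting signs: 2 negative, 2 zero.

(0, 2)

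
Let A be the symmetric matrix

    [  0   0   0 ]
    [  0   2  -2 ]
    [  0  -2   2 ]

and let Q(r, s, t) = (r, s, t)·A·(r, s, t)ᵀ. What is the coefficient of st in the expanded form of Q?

The coefficient of st is A[2,3] + A[3,2] = 2·(-2) = -4.

-4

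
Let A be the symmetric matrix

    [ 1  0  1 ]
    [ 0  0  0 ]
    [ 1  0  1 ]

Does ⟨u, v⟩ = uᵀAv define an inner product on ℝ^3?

no

Symmetric row and column elimination reduces A to a congruent diagonal form with pivots 1, 0, 0.
So there are 1 positive, 2 zero pivots.
Hence Q is positive semidefinite.
⟨·,·⟩ is an inner product exactly when A is positive definite.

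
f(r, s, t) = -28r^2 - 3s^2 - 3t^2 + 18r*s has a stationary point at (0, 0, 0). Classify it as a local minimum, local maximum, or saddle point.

local maximum

The Hessian at the origin is H = [[-56, 18, 0], [18, -6, 0], [0, 0, -6]].
Congruent diagonalization of H (simultaneous row and column reduction) yields pivots -56, -3/14, -6.
That gives 3 negative pivots.
H is negative definite, so the origin is a strict local maximum.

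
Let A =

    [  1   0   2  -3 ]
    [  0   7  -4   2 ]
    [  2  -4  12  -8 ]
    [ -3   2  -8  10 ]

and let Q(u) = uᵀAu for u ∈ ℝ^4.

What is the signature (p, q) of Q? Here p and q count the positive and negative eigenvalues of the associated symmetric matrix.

Applying the same elementary operations to the rows and columns of A produces a congruent diagonal matrix with entries 1, 7, 40/7, 3/10.
Counting signs: 4 positive.

(4, 0)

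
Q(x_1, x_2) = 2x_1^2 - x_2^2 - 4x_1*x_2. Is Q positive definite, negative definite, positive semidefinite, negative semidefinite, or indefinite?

indefinite

Write A = [[2, -2], [-2, -1]].
Symmetric row and column elimination reduces A to a congruent diagonal form with pivots 2, -3.
Counting signs: 1 positive, 1 negative.
Hence Q is indefinite.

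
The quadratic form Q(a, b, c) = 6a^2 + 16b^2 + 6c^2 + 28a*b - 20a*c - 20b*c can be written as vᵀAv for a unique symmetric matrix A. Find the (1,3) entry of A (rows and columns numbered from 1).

-10

The coefficient of a·c in Q is -20. For a symmetric A this equals A[1,3] + A[3,1] = 2·A[1,3].
So A[1,3] = -20/2 = -10.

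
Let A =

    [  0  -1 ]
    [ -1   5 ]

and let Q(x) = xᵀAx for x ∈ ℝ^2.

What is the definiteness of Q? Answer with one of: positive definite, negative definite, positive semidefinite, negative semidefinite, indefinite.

indefinite

For the 2×2 matrix [[0, -1], [-1, 5]]: det = 0·5 − (-1)² = -1, trace = 5.
det < 0 so the eigenvalues have opposite signs; the form is indefinite.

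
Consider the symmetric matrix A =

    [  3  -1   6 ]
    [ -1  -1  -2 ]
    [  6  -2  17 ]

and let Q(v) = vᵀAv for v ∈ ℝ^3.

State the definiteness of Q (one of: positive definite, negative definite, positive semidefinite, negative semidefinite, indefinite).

indefinite

Applying the same elementary operations to the rows and columns of A produces a congruent diagonal matrix with entries 3, -4/3, 5.
So there are 2 positive, 1 negative pivots.
Hence Q is indefinite.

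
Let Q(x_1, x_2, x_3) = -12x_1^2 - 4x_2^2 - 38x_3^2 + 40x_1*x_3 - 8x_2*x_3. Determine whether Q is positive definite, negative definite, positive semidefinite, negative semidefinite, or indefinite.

negative definite

The associated matrix is A = [[-12, 0, 20], [0, -4, -4], [20, -4, -38]].
Applying the same elementary operations to the rows and columns of A produces a congruent diagonal matrix with entries -12, -4, -2/3.
That gives 3 negative pivots.
Hence Q is negative definite.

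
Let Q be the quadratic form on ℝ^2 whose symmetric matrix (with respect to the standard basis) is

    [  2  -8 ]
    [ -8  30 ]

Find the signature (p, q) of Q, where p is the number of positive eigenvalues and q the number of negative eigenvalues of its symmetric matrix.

Congruent diagonalization of A (simultaneous row and column reduction) yields pivots 2, -2.
That gives 1 positive, 1 negative pivots.

(1, 1)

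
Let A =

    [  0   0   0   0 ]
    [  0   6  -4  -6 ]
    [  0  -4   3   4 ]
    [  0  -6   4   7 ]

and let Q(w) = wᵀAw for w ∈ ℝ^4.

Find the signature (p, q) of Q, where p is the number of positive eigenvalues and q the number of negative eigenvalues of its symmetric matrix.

Applying the same elementary operations to the rows and columns of A produces a congruent diagonal matrix with entries 0, 6, 1/3, 1.
Counting signs: 3 positive, 1 zero.

(3, 0)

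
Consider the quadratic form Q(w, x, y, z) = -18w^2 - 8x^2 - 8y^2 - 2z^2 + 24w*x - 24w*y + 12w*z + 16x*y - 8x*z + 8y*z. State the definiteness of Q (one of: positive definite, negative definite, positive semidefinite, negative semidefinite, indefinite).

negative semidefinite

Write A = [[-18, 12, -12, 6], [12, -8, 8, -4], [-12, 8, -8, 4], [6, -4, 4, -2]].
Congruent diagonalization of A (simultaneous row and column reduction) yields pivots -18, 0, 0, 0.
That gives 1 negative, 3 zero pivots.
Hence Q is negative semidefinite.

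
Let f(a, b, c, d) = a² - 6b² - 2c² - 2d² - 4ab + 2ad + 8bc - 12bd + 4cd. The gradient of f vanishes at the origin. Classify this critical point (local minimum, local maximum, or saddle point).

The Hessian at the origin is H = [[2, -4, 0, 2], [-4, -12, 8, -12], [0, 8, -4, 4], [2, -12, 4, -4]].
Applying the same elementary operations to the rows and columns of H produces a congruent diagonal matrix with entries 2, -20, -4/5, -2.
Counting signs: 1 positive, 3 negative.
H is indefinite, so the origin is a saddle point.

saddle point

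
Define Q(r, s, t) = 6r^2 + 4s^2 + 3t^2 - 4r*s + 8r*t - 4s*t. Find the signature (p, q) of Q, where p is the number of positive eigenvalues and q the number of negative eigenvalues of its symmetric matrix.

The symmetric matrix is A = [[6, -2, 4], [-2, 4, -2], [4, -2, 3]].
An LDLᵀ factorisation of A has diagonal entries 6, 10/3, 1/5.
So there are 3 positive pivots.

(3, 0)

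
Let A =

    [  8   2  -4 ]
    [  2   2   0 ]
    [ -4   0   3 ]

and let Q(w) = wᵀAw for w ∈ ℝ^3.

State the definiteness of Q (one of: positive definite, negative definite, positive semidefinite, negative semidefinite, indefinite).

Leading principal minors: Δ_1 = 8, Δ_2 = 12, Δ_3 = 4.
All leading principal minors are positive, so by Sylvester's criterion Q is positive definite.

positive definite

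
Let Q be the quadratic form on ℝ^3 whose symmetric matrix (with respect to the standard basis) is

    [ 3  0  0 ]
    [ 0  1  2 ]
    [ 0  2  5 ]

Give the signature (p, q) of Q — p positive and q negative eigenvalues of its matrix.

Applying the same elementary operations to the rows and columns of A produces a congruent diagonal matrix with entries 3, 1, 1.
Counting signs: 3 positive.

(3, 0)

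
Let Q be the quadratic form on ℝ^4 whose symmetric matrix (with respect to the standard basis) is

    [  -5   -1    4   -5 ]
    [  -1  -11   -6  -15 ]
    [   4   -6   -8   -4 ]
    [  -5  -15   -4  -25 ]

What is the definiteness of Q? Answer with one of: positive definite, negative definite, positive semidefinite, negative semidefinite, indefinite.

negative definite

Leading principal minors: Δ_1 = -5, Δ_2 = 54, Δ_3 = -28, Δ_4 = 16.
The signs alternate starting with Δ_1 < 0, so by Sylvester's criterion Q is negative definite.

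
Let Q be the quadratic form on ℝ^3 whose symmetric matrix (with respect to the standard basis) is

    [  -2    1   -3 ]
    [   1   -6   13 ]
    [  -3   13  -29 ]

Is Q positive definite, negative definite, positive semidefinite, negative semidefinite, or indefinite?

negative definite

Leading principal minors: Δ_1 = -2, Δ_2 = 11, Δ_3 = -5.
The signs alternate starting with Δ_1 < 0, so by Sylvester's criterion Q is negative definite.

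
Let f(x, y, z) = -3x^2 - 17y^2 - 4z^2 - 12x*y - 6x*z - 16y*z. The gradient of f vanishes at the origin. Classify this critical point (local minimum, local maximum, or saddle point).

local maximum

The Hessian at the origin is H = [[-6, -12, -6], [-12, -34, -16], [-6, -16, -8]].
Applying the same elementary operations to the rows and columns of H produces a congruent diagonal matrix with entries -6, -10, -2/5.
That gives 3 negative pivots.
H is negative definite, so the origin is a strict local maximum.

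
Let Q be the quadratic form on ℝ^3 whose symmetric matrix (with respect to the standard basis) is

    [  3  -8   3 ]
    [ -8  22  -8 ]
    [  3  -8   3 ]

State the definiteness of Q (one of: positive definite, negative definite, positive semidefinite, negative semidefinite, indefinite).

positive semidefinite

Row-reducing A symmetrically gives the diagonal entries 3, 2/3, 0.
Counting signs: 2 positive, 1 zero.
Hence Q is positive semidefinite.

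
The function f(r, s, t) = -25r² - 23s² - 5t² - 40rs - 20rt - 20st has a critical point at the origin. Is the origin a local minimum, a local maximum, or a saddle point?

local maximum

The Hessian at the origin is H = [[-50, -40, -20], [-40, -46, -20], [-20, -20, -10]].
Congruent diagonalization of H (simultaneous row and column reduction) yields pivots -50, -14, -6/7.
So there are 3 negative pivots.
H is negative definite, so the origin is a strict local maximum.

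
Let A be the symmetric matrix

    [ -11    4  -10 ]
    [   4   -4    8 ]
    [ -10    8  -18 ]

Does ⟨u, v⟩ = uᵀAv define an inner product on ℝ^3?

no

Leading principal minors: Δ_1 = -11, Δ_2 = 28, Δ_3 = -40.
The signs alternate starting with Δ_1 < 0, so by Sylvester's criterion Q is negative definite.
⟨·,·⟩ is an inner product exactly when A is positive definite.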